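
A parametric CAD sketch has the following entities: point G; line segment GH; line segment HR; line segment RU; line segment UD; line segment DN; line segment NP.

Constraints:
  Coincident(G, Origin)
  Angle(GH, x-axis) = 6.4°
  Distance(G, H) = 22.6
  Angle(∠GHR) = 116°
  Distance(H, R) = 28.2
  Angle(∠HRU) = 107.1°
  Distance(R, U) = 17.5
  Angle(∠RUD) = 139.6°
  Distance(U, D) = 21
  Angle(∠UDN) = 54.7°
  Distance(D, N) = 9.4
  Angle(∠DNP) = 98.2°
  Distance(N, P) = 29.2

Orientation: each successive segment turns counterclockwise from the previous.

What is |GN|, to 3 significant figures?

31.0

G is at the origin; GH runs at 6.4° with length 22.6, so H = (22.5, 2.52). ∠GHR = 116.0° gives HR at 70.4° from the x-axis; with |HR| = 28.2, R = (31.9, 29.1). ∠HRU = 107.1° gives RU at 143° from the x-axis; with |RU| = 17.5, U = (17.9, 39.5). ∠RUD = 139.6° gives UD at -176° from the x-axis; with |UD| = 21.0, D = (-3.07, 38.2). ∠UDN = 54.7° gives DN at -51.0° from the x-axis; with |DN| = 9.4, N = (2.85, 30.9). Then |GN| = |N − G| = 31.0.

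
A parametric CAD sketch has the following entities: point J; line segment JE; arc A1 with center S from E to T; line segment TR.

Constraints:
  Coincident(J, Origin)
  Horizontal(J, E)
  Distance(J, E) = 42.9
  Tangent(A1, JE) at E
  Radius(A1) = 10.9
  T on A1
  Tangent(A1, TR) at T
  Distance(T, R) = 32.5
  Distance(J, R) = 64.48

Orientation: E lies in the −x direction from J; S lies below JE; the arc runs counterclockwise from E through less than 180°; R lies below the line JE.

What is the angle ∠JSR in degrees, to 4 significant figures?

109.7°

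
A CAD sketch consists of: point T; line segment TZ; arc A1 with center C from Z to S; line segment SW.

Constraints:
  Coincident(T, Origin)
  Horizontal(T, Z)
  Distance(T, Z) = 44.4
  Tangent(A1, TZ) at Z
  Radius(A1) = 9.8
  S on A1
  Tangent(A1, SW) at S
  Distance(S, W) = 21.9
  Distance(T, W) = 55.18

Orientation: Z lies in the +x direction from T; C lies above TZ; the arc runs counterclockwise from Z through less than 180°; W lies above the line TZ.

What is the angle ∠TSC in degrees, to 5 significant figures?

11.115°

T is at the origin; TZ is horizontal with |TZ| = 44.4 and Z on the +x side, so Z = (44.400, 0.0000). Tangency of A1 to TZ means the radius CZ is perpendicular to TZ, so C = Z + (0, 9.8) = (44.400, 9.8000). Since CS ⟂ SW (tangency), |CW| = √(9.8² + 21.9²) = 23.993 regardless of where S sits on A1. So W lies on both circle(T, 55.18) and circle(C, 23.993); the above-TZ intersection is W = (43.632, 33.780). S is the foot of the tangent from W: S = (53.212, 14.087).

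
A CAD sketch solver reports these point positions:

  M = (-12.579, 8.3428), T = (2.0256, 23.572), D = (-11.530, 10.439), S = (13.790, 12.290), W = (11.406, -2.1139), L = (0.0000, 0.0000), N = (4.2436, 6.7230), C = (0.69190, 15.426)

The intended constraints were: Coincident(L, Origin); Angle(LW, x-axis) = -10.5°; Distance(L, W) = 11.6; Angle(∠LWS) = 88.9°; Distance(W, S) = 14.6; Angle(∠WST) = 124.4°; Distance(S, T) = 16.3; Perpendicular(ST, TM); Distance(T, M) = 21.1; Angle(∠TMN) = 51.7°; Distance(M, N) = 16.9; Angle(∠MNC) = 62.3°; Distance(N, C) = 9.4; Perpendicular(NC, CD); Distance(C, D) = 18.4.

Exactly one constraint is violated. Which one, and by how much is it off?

Distance(C, D) = 18.4 — off by 5.20.

L = (0.00, 0.00) ✓; LW at -10.50° ✓; |LW| = 11.60 ✓; ∠LWS = 88.90° ✓; |WS| = 14.60 ✓; ∠WST = 124.4° ✓; |ST| = 16.30 ✓; ∠(ST, TM) = 90.00° ✓; |TM| = 21.10 ✓; ∠TMN = 51.70° ✓; |MN| = 16.90 ✓; ∠MNC = 62.30° ✓; |NC| = 9.400 ✓; ∠(NC, CD) = 90.00° ✓; |CD| = 13.20 ✗.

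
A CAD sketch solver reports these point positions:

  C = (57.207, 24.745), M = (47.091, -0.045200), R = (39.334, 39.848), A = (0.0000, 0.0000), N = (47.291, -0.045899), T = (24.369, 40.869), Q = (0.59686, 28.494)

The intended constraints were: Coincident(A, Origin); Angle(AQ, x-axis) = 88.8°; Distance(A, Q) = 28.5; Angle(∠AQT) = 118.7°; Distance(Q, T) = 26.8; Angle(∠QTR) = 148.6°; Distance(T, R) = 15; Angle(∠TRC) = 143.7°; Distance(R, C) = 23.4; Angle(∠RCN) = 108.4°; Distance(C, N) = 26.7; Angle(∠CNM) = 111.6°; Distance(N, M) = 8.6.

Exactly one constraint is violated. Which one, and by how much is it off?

Distance(N, M) = 8.6 — off by 8.40.

A = (0.00, 0.00) ✓; AQ at 88.80° ✓; |AQ| = 28.50 ✓; ∠AQT = 118.7° ✓; |QT| = 26.80 ✓; ∠QTR = 148.6° ✓; |TR| = 15.00 ✓; ∠TRC = 143.7° ✓; |RC| = 23.40 ✓; ∠RCN = 108.4° ✓; |CN| = 26.70 ✓; ∠CNM = 111.6° ✓; |NM| = 0.2000 ✗.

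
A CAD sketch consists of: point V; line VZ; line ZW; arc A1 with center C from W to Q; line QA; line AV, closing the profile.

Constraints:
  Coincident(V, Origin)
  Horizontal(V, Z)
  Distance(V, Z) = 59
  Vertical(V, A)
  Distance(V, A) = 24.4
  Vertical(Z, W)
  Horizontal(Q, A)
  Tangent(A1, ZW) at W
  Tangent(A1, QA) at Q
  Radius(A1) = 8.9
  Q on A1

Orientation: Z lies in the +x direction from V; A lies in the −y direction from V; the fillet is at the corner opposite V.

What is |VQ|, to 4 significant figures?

55.73

V is at the origin; V and Z share the same y with |VZ| = 59.0 and Z on the +x side, so Z = (59.00, 0.000). V and A share the same x with |VA| = 24.4 and A on the −y side, so A = (0.000, -24.40). The virtual corner opposite V is at (59.00, -24.40). A1 meets ZW tangentially, so CW is at right angles to ZW and since A1 is tangent to QA there, CQ ⟂ QA, with radius 8.9, so the center C sits 8.9 in from both sides at C = (50.10, -15.50). That places the tangent points at W = (59.00, -15.50) on ZW and Q = (50.10, -24.40) on QA. Then |VQ| = |Q − V| = 55.73.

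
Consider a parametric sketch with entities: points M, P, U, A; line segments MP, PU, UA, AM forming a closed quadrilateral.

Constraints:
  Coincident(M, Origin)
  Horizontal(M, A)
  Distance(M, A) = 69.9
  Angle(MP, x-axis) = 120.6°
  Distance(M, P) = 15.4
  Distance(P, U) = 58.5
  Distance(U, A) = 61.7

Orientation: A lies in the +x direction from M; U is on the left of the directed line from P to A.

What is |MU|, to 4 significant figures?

63.15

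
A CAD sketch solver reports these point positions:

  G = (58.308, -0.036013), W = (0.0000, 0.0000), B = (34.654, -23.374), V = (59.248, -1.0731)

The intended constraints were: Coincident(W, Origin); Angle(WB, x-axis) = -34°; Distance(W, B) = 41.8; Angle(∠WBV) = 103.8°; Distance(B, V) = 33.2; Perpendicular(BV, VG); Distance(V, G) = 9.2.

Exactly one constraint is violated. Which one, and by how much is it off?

Distance(V, G) = 9.2 — off by 7.80.

W = (0.00, 0.00) ✓; WB at -34.00° ✓; |WB| = 41.80 ✓; ∠WBV = 103.8° ✓; |BV| = 33.20 ✓; ∠(BV, VG) = 89.99° ✓; |VG| = 1.400 ✗.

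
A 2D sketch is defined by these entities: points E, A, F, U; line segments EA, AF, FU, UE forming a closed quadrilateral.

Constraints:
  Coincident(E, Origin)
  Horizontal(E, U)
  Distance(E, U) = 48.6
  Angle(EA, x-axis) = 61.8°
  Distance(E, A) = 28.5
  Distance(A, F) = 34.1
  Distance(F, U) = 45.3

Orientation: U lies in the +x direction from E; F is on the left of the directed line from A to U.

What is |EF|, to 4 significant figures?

60.92

Checks: |AF| = 34.10 ✓; |FU| = 45.30 ✓.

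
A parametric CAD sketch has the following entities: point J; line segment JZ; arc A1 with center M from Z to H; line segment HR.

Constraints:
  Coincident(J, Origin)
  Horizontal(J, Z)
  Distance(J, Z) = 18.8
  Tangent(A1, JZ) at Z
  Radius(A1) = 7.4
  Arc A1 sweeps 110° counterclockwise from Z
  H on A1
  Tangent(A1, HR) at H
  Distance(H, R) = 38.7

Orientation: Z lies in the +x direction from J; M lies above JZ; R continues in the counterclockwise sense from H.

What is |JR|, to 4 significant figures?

47.96

On A1, Z sits at bearing -90° from M; a 110° counterclockwise sweep puts H at bearing 20°, so H = M + 7.4·(cos 20°, sin 20°) = (25.75, 9.931). The tangent condition forces MH to be normal to HR, so HR runs along (−sin 20°, cos 20°); with |HR| = 38.7, R = (12.52, 46.30). Then |JR| = |R − J| = 47.96.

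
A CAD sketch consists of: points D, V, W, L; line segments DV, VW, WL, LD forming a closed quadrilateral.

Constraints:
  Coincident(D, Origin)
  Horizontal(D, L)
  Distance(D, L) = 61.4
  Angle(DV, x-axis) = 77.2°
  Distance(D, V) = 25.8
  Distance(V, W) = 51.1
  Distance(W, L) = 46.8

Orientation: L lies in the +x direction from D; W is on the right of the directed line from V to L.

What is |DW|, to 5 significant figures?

31.587

D is at the origin; DL is horizontal with |DL| = 61.4 and L in +x, so L = (61.4, 0). DV runs at 77.2° with |DV| = 25.8, so V = (5.7160, 25.159). W is determined by |VW| = 51.1 and |WL| = 46.8 together: it lies at the intersection of circle(V, 51.1) and circle(L, 46.8). With |VL| = 61.104, the foot of the radical line on VL is 33.997 from V and the perpendicular offset is √(51.1² − 33.997²) = 38.150. Taking the right-of-VL solution: W = (20.989, -23.605).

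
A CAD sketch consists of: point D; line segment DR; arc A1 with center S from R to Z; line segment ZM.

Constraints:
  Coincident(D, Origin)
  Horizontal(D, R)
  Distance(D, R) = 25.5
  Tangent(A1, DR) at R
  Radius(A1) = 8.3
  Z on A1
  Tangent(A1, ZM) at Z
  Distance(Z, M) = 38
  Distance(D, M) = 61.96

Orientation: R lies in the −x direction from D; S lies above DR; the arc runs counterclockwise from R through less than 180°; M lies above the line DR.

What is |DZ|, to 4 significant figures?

24.16

D is at the origin; D and R share the same y with |DR| = 25.5 and R on the −x side, so R = (-25.50, 0.000). A1 meets DR tangentially, so SR is at right angles to DR, so S = R + (0, 8.3) = (-25.50, 8.300). Since SZ ⟂ ZM (tangency), |SM| = √(8.3² + 38.0²) = 38.90 regardless of where Z sits on A1. So M lies on both circle(D, 61.96) and circle(S, 38.90); the above-DR intersection is M = (-46.32, 41.16). Z is the foot of the tangent from M: Z = (-19.60, 14.14).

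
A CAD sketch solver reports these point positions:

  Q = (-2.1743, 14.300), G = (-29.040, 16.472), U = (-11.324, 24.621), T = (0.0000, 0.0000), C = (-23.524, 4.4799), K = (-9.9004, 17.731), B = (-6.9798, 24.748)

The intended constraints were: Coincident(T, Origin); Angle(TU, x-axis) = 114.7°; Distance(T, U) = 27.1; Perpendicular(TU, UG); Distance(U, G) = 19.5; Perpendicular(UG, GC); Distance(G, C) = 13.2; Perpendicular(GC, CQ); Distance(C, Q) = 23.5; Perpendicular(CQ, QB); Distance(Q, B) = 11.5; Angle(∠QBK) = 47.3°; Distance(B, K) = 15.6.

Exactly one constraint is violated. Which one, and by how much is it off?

Distance(B, K) = 15.6 — off by 8.00.

T = (0.00, 0.00) ✓; TU at 114.7° ✓; |TU| = 27.10 ✓; ∠(TU, UG) = 90.00° ✓; |UG| = 19.50 ✓; ∠(UG, GC) = 90.00° ✓; |GC| = 13.20 ✓; ∠(GC, CQ) = 90.00° ✓; |CQ| = 23.50 ✓; ∠(CQ, QB) = 90.00° ✓; |QB| = 11.50 ✓; ∠QBK = 47.30° ✓; |BK| = 7.601 ✗.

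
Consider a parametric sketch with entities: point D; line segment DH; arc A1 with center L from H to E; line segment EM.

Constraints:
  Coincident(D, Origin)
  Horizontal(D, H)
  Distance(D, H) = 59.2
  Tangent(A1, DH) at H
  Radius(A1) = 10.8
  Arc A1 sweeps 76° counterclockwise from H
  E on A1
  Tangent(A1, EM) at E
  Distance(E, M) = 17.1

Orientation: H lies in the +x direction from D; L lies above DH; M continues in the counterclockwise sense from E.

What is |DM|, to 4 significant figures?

77.86

D is at the origin; D and H share the same y with |DH| = 59.2 and H on the +x side, so H = (59.20, 0.000). The tangent condition forces LH to be normal to DH, so L = H + (0, 10.8) = (59.20, 10.80). On A1, H sits at bearing -90° from L; a 76° counterclockwise sweep puts E at bearing -14°, so E = L + 10.8·(cos -14°, sin -14°) = (69.68, 8.187). A1 meets EM tangentially, so LE is at right angles to EM, so EM runs along (−sin -14°, cos -14°); with |EM| = 17.1, M = (73.82, 24.78). Then |DM| = |M − D| = 77.86.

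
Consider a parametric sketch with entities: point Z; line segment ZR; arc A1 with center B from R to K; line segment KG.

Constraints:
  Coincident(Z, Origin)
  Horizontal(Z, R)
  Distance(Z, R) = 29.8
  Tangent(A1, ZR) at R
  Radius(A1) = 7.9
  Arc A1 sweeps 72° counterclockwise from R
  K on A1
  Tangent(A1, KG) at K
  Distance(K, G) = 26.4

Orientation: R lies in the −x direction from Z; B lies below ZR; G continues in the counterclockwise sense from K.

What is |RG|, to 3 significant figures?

34.3

Z is at the origin; ZR is horizontal with |ZR| = 29.8 and R on the −x side, so R = (-29.8, 0.00). Tangency of A1 to ZR means the radius BR is perpendicular to ZR, so B = R + (0, -7.9) = (-29.8, -7.90). On A1, R sits at bearing 90° from B; a 72° counterclockwise sweep puts K at bearing 162°, so K = B + 7.9·(cos 162°, sin 162°) = (-37.3, -5.46). A1 meets KG tangentially, so BK is at right angles to KG, so KG runs along (−sin 162°, cos 162°); with |KG| = 26.4, G = (-45.5, -30.6). Then |RG| = |G − R| = 34.3.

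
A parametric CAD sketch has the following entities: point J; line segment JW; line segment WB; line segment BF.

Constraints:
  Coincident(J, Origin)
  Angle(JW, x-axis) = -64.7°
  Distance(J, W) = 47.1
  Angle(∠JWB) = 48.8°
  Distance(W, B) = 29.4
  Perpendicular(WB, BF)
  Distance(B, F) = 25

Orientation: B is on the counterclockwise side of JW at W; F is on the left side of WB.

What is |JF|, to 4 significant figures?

10.56

∠JWB = 48.8°, so WB runs at -64.7° + (180° − 48.8°) = 66.50° from the x-axis; with |WB| = 29.4, B = W + 29.4·(cos 66.50°, sin 66.50°) = (31.85, -15.62). WB is perpendicular to BF; with |BF| = 25.0 on the left of WB, F = B + 25.0·(-0.9171, 0.3987) = (8.925, -5.652). Then |JF| = |F − J| = 10.56.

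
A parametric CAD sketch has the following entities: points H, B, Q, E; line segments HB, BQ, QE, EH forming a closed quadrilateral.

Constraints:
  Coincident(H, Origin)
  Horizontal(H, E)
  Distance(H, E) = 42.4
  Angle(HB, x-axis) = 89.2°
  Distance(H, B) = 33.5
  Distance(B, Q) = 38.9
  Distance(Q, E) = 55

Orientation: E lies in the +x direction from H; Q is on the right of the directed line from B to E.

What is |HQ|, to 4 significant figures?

12.90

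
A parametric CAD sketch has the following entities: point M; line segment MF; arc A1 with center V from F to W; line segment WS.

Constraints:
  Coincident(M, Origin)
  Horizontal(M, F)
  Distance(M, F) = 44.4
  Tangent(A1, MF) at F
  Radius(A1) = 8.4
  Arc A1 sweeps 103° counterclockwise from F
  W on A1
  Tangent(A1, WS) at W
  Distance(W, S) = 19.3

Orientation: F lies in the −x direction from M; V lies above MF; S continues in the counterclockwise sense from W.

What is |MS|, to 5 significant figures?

49.914

M is at the origin; MF is horizontal with |MF| = 44.4 and F on the −x side, so F = (-44.400, 0.0000). Tangency of A1 to MF means the radius VF is perpendicular to MF, so V = F + (0, 8.4) = (-44.400, 8.4000). On A1, F sits at bearing -90° from V; a 103° counterclockwise sweep puts W at bearing 13°, so W = V + 8.4·(cos 13°, sin 13°) = (-36.215, 10.290). The tangent condition forces VW to be normal to WS, so WS runs along (−sin 13°, cos 13°); with |WS| = 19.3, S = (-40.557, 29.095). Then |MS| = |S − M| = 49.914.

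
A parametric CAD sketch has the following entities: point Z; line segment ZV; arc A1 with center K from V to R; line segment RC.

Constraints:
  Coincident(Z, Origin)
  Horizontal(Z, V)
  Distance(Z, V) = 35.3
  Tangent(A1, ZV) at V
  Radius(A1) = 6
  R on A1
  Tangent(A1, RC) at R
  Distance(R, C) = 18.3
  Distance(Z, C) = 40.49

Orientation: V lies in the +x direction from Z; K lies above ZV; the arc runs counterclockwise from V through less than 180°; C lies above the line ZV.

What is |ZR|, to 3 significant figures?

41.5

Z is at the origin; ZV is horizontal with |ZV| = 35.3 and V on the +x side, so V = (35.3, 0.00). Tangency of A1 to ZV means the radius KV is perpendicular to ZV, so K = V + (0, 6) = (35.3, 6.00). Since KR ⟂ RC (tangency), |KC| = √(6.0² + 18.3²) = 19.3 regardless of where R sits on A1. So C lies on both circle(Z, 40.49) and circle(K, 19.3); the above-ZV intersection is C = (31.9, 25.0). R is the foot of the tangent from C: R = (40.6, 8.85).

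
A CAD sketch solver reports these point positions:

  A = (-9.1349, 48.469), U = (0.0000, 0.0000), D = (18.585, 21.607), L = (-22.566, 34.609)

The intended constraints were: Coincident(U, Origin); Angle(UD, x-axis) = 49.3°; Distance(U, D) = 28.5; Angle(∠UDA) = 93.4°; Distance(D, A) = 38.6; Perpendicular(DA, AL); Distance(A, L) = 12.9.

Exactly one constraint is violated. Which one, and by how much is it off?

Distance(A, L) = 12.9 — off by 6.40.

U = (0.00, 0.00) ✓; UD at 49.30° ✓; |UD| = 28.50 ✓; ∠UDA = 93.40° ✓; |DA| = 38.60 ✓; ∠(DA, AL) = 90.00° ✓; |AL| = 19.30 ✗.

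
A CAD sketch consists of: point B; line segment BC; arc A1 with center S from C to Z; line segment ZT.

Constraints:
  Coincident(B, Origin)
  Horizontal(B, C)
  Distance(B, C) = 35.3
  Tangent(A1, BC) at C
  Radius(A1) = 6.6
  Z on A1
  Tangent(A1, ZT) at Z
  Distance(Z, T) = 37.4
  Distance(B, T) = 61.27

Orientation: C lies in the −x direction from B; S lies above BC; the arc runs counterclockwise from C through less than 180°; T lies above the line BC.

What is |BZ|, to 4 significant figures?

30.52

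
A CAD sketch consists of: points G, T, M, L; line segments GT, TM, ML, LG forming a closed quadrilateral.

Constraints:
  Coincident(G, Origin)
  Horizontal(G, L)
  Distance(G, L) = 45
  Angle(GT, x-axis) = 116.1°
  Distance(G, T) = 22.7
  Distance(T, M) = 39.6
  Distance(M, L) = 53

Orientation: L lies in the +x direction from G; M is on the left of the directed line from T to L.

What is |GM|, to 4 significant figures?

50.58

G is at the origin; GL is horizontal with |GL| = 45.0 and L in +x, so L = (45.0, 0). GT runs at 116.1° with |GT| = 22.7, so T = (-9.987, 20.39). M is determined by |TM| = 39.6 and |ML| = 53.0 together: it lies at the intersection of circle(T, 39.6) and circle(L, 53.0). With |TL| = 58.64, the foot of the radical line on TL is 18.74 from T and the perpendicular offset is √(39.6² − 18.74²) = 34.88. Taking the left-of-TL solution: M = (19.71, 46.58).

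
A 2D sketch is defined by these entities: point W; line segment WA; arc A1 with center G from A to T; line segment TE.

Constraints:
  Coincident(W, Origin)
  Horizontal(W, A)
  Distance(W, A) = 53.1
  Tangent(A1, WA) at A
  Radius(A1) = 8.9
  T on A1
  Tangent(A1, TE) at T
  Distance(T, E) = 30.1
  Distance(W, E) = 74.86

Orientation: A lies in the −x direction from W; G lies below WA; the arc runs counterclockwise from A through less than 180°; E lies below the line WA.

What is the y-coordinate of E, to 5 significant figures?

-38.189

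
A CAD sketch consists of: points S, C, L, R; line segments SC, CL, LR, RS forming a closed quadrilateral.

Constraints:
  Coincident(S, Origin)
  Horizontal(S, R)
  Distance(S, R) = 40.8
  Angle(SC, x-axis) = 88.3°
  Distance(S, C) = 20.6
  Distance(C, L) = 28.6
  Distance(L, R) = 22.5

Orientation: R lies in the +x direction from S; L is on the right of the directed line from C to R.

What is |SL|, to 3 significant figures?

18.5

S is at the origin; SR is horizontal with |SR| = 40.8 and R in +x, so R = (40.8, 0). SC runs at 88.3° with |SC| = 20.6, so C = (0.611, 20.6). L is determined by |CL| = 28.6 and |LR| = 22.5 together: it lies at the intersection of circle(C, 28.6) and circle(R, 22.5). With |CR| = 45.2, the foot of the radical line on CR is 26.0 from C and the perpendicular offset is √(28.6² − 26.0²) = 11.8. Taking the right-of-CR solution: L = (18.4, -1.82).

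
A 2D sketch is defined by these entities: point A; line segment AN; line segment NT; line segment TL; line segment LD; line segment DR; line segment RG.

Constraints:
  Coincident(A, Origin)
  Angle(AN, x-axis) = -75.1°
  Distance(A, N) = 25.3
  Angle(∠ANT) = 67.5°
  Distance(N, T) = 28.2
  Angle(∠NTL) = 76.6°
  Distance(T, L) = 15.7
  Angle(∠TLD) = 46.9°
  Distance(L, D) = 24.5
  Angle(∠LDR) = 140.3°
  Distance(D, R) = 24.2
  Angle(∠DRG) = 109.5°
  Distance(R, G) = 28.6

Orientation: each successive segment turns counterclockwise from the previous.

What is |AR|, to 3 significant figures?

52.7

∠TLD = 46.9° gives LD at -86.1° from the x-axis; with |LD| = 24.5, D = (18.4, -21.8). ∠LDR = 140.3° gives DR at -46.4° from the x-axis; with |DR| = 24.2, R = (35.1, -39.4). Then |AR| = |R − A| = 52.7.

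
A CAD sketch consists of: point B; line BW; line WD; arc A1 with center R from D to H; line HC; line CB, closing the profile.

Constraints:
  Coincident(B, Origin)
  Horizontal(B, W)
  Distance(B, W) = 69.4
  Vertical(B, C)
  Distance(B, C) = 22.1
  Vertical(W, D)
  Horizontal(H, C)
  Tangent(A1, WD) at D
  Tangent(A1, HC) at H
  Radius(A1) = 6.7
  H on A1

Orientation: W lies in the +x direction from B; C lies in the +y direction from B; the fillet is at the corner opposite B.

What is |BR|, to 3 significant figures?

64.6

B is at the origin; B and W share the same y with |BW| = 69.4 and W on the +x side, so W = (69.4, 0.00). B and C share the same x with |BC| = 22.1 and C on the +y side, so C = (0.00, 22.1). The virtual corner opposite B is at (69.4, 22.1). Tangency of A1 to WD means the radius RD is perpendicular to WD and A1 meets HC tangentially, so RH is at right angles to HC, with radius 6.7, so the center R sits 6.7 in from both sides at R = (62.7, 15.4). Then |BR| = |R − B| = 64.6.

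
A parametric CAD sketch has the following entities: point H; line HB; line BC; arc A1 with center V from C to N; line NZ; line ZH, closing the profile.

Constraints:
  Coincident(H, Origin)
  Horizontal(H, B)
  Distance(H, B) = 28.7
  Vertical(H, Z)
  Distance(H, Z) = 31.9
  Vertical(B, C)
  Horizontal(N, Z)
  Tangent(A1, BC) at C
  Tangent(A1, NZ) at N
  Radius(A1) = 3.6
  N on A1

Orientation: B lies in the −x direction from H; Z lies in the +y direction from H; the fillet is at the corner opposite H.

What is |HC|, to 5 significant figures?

40.306

H is at the origin; HB is horizontal with |HB| = 28.7 and B on the −x side, so B = (-28.700, 0.0000). HZ is vertical with |HZ| = 31.9 and Z on the +y side, so Z = (0.0000, 31.900). The virtual corner opposite H is at (-28.700, 31.900). Since A1 is tangent to BC there, VC ⟂ BC and tangency of A1 to NZ means the radius VN is perpendicular to NZ, with radius 3.6, so the center V sits 3.6 in from both sides at V = (-25.100, 28.300). That places the tangent points at C = (-28.700, 28.300) on BC and N = (-25.100, 31.900) on NZ. Then |HC| = |C − H| = 40.306.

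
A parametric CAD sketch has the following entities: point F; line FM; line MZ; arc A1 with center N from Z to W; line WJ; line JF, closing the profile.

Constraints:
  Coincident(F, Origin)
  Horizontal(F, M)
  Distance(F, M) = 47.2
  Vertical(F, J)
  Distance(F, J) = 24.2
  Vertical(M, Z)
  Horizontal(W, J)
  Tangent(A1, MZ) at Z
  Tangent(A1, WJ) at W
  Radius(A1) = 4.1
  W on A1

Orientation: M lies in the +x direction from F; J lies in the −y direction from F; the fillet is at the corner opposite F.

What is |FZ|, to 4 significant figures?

51.30

F is at the origin; FM is horizontal with |FM| = 47.2 and M on the +x side, so M = (47.20, 0.000). FJ is vertical with |FJ| = 24.2 and J on the −y side, so J = (0.000, -24.20). The virtual corner opposite F is at (47.20, -24.20). A1 meets MZ tangentially, so NZ is at right angles to MZ and tangency of A1 to WJ means the radius NW is perpendicular to WJ, with radius 4.1, so the center N sits 4.1 in from both sides at N = (43.10, -20.10). That places the tangent points at Z = (47.20, -20.10) on MZ and W = (43.10, -24.20) on WJ. Then |FZ| = |Z − F| = 51.30.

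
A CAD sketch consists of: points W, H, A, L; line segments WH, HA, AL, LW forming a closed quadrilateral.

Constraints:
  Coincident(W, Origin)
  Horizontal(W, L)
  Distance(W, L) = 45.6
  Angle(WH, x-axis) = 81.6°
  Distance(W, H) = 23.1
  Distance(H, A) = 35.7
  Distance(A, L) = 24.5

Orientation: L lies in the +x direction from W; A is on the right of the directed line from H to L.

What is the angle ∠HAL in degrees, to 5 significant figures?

104.25°

W is at the origin; W and L share the same y with |WL| = 45.6 and L in +x, so L = (45.6, 0). WH runs at 81.6° with |WH| = 23.1, so H = (3.3745, 22.852). A is determined by |HA| = 35.7 and |AL| = 24.5 together: it lies at the intersection of circle(H, 35.7) and circle(L, 24.5). With |HL| = 48.013, the foot of the radical line on HL is 31.028 from H and the perpendicular offset is √(35.7² − 31.028²) = 17.657. Taking the right-of-HL solution: A = (22.258, -7.4445).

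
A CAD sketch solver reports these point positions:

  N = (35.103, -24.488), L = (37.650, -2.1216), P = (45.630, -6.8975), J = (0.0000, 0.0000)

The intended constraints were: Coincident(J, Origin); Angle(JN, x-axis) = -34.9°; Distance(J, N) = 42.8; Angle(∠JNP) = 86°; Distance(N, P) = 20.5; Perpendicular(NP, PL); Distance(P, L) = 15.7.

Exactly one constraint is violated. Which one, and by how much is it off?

Distance(P, L) = 15.7 — off by 6.40.

J = (0.00, 0.00) ✓; JN at -34.90° ✓; |JN| = 42.80 ✓; ∠JNP = 86.00° ✓; |NP| = 20.50 ✓; ∠(NP, PL) = 90.00° ✓; |PL| = 9.300 ✗.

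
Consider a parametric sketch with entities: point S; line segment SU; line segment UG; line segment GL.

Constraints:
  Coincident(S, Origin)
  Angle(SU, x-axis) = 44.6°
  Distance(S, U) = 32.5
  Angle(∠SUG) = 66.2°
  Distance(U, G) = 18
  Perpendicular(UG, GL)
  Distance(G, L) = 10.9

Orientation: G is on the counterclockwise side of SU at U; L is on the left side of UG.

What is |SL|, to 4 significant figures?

19.46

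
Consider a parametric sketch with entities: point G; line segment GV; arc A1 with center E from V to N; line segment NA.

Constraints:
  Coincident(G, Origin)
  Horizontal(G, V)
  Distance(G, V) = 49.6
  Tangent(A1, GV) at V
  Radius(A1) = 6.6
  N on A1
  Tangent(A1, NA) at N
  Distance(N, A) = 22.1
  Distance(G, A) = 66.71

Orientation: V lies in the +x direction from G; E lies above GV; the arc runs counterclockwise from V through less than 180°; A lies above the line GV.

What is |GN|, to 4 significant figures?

56.24

G is at the origin; GV is horizontal with |GV| = 49.6 and V on the +x side, so V = (49.60, 0.000). Tangency of A1 to GV means the radius EV is perpendicular to GV, so E = V + (0, 6.6) = (49.60, 6.600). Since EN ⟂ NA (tangency), |EA| = √(6.6² + 22.1²) = 23.06 regardless of where N sits on A1. So A lies on both circle(G, 66.71) and circle(E, 23.06); the above-GV intersection is A = (61.21, 26.53). N is the foot of the tangent from A: N = (56.02, 5.049).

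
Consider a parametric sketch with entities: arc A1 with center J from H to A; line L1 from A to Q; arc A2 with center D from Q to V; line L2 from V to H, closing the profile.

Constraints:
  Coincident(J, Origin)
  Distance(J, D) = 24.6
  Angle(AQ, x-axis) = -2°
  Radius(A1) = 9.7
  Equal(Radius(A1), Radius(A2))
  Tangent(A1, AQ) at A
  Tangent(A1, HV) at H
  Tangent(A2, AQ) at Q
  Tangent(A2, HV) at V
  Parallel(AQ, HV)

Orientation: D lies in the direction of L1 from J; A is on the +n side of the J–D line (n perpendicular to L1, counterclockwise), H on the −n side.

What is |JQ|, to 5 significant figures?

26.443

The slot axis is L1's direction at -2.0°, so u = (cos -2.0°, sin -2.0°) = (0.99939, -0.034899) and n = (−sin -2.0°, cos -2.0°) = (0.034899, 0.99939). J is at the origin and D lies 24.6 along u from J, so D = 24.6·u = (24.585, -0.85853). Tangency of A1 to both parallel lines with radius 9.7 puts A and H at J ± 9.7·n: A = (0.33853, 9.6941), H = (-0.33853, -9.6941). Equal radii place Q and V the same way about D: Q = D + 9.7·n = (24.924, 8.8356), V = D − 9.7·n = (24.246, -10.553). Then |JQ| = |Q − J| = 26.443.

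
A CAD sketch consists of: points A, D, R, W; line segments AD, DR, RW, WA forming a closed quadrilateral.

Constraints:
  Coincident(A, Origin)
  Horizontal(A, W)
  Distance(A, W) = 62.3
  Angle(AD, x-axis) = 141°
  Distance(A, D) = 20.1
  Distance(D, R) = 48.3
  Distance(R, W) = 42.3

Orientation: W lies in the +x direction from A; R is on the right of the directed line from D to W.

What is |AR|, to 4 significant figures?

28.23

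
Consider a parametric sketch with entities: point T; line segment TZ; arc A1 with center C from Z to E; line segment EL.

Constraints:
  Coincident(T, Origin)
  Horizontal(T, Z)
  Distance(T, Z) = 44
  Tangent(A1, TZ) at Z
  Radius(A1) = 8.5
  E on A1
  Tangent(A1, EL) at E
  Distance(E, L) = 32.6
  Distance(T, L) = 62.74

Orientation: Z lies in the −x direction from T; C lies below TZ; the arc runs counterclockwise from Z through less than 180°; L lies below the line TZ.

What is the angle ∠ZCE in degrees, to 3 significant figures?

100°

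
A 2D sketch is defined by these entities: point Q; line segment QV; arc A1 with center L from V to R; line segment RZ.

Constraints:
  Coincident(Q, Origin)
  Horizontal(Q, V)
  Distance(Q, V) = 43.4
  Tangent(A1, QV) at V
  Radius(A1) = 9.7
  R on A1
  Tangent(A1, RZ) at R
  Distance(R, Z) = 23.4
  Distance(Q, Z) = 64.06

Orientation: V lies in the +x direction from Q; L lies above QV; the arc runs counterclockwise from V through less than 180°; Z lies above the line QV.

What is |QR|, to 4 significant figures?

53.75

Checks: |LV| = 9.700 ✓; |LR| = 9.700 ✓; ∠(LR, RZ) = 90.00° ✓; |RZ| = 23.40 ✓; |QZ| = 64.06 ✓.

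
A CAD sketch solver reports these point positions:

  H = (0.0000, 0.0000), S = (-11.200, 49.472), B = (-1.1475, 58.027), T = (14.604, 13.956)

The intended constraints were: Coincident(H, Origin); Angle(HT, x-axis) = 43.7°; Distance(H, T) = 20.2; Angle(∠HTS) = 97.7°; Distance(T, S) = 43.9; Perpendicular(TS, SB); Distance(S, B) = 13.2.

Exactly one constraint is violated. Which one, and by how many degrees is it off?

Perpendicular(TS, SB) — off by 4.40°.

H = (0.00, 0.00) ✓; HT at 43.70° ✓; |HT| = 20.20 ✓; ∠HTS = 97.70° ✓; |TS| = 43.90 ✓; ∠(TS, SB) = 85.60° ✗; |SB| = 13.20 ✓.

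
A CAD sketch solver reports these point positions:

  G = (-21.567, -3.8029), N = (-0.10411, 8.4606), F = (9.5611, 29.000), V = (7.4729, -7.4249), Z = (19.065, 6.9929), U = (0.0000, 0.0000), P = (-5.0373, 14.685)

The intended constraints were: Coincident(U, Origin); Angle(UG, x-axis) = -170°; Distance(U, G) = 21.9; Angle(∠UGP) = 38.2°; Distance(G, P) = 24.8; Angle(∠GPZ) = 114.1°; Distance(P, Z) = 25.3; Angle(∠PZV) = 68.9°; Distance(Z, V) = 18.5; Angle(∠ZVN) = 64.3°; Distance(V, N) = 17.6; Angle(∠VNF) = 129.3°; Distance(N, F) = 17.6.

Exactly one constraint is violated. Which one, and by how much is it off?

Distance(N, F) = 17.6 — off by 5.10.

U = (0.00, 0.00) ✓; UG at -170.0° ✓; |UG| = 21.90 ✓; ∠UGP = 38.20° ✓; |GP| = 24.80 ✓; ∠GPZ = 114.1° ✓; |PZ| = 25.30 ✓; ∠PZV = 68.90° ✓; |ZV| = 18.50 ✓; ∠ZVN = 64.30° ✓; |VN| = 17.60 ✓; ∠VNF = 129.3° ✓; |NF| = 22.70 ✗.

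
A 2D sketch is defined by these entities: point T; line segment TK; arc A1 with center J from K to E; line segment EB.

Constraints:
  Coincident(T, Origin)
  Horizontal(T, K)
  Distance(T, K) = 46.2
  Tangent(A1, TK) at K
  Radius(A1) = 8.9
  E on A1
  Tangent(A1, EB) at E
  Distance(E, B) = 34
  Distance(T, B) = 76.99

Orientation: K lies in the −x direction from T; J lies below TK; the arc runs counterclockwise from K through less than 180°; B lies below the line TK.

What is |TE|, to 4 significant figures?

54.66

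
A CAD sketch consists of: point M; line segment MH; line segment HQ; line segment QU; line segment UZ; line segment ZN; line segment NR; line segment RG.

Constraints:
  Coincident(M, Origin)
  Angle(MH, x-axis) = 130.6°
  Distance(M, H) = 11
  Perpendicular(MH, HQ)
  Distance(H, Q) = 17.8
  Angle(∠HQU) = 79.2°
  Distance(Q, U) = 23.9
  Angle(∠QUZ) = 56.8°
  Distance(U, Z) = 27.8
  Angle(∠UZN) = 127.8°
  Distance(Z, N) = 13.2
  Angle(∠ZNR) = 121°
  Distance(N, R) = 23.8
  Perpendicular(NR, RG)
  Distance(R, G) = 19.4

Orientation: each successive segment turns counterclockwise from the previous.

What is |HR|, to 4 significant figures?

25.02

∠UZN = 127.8° gives ZN at 136.8° from the x-axis; with |ZN| = 13.2, N = (-9.001, 18.57). ∠ZNR = 121.0° gives NR at -164.2° from the x-axis; with |NR| = 23.8, R = (-31.90, 12.09). Then |HR| = |R − H| = 25.02.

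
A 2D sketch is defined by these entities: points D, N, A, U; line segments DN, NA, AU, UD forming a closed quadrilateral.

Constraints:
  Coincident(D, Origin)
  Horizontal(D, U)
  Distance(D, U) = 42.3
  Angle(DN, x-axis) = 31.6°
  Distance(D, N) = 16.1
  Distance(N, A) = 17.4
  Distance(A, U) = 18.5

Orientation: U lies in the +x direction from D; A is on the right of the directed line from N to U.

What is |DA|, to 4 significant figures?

25.08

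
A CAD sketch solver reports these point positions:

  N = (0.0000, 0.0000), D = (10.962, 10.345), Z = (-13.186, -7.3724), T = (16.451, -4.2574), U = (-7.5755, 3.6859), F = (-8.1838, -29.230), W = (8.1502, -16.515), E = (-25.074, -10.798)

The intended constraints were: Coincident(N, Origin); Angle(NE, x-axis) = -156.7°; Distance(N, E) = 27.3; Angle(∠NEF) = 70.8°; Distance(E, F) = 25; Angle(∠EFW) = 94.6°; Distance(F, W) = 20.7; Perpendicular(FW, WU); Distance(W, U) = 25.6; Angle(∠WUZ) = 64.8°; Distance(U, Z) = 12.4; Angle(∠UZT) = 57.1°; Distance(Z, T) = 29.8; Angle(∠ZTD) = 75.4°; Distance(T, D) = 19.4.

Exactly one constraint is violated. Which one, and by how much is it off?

Distance(T, D) = 19.4 — off by 3.80.

N = (0.00, 0.00) ✓; NE at -156.7° ✓; |NE| = 27.30 ✓; ∠NEF = 70.80° ✓; |EF| = 25.00 ✓; ∠EFW = 94.60° ✓; |FW| = 20.70 ✓; ∠(FW, WU) = 90.00° ✓; |WU| = 25.60 ✓; ∠WUZ = 64.80° ✓; |UZ| = 12.40 ✓; ∠UZT = 57.10° ✓; |ZT| = 29.80 ✓; ∠ZTD = 75.40° ✓; |TD| = 15.60 ✗.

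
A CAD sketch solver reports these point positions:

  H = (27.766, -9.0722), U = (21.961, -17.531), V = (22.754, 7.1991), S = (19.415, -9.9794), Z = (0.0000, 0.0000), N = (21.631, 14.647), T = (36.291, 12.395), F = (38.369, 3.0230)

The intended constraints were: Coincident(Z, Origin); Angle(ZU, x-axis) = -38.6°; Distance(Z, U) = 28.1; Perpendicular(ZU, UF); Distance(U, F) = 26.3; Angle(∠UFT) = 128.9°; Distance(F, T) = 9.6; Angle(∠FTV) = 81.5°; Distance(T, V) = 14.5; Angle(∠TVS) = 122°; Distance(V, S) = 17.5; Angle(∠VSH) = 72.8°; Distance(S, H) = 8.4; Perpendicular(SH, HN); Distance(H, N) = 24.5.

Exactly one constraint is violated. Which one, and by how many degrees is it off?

Perpendicular(SH, HN) — off by 8.30°.

Z = (0.00, 0.00) ✓; ZU at -38.60° ✓; |ZU| = 28.10 ✓; ∠(ZU, UF) = 90.00° ✓; |UF| = 26.30 ✓; ∠UFT = 128.9° ✓; |FT| = 9.600 ✓; ∠FTV = 81.50° ✓; |TV| = 14.50 ✓; ∠TVS = 122.0° ✓; |VS| = 17.50 ✓; ∠VSH = 72.80° ✓; |SH| = 8.400 ✓; ∠(SH, HN) = 98.30° ✗; |HN| = 24.50 ✓.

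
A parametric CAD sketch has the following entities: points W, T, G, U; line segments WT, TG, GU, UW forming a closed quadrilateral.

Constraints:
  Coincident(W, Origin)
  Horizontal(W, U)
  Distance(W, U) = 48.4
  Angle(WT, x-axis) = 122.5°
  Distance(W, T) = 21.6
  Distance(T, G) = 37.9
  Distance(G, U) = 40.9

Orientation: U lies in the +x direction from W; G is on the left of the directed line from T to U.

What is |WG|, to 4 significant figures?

40.08

Checks: |TG| = 37.90 ✓; |GU| = 40.90 ✓.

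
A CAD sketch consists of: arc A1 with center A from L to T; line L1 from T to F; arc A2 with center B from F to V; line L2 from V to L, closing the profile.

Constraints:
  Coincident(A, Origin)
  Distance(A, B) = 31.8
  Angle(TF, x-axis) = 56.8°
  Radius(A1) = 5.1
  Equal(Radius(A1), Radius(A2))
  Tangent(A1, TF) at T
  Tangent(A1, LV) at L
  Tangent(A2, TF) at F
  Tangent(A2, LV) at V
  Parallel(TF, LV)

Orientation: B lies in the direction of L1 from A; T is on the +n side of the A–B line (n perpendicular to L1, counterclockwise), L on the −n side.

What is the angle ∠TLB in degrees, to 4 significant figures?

80.89°

The slot axis is L1's direction at 56.8°, so u = (cos 56.8°, sin 56.8°) = (0.5476, 0.8368) and n = (−sin 56.8°, cos 56.8°) = (-0.8368, 0.5476). A is at the origin and B lies 31.8 along u from A, so B = 31.8·u = (17.41, 26.61). Tangency of A1 to both parallel lines with radius 5.1 puts T and L at A ± 5.1·n: T = (-4.267, 2.793), L = (4.267, -2.793). Then cos ∠TLB = LT·LB / (|LT||LB|), giving 80.89°.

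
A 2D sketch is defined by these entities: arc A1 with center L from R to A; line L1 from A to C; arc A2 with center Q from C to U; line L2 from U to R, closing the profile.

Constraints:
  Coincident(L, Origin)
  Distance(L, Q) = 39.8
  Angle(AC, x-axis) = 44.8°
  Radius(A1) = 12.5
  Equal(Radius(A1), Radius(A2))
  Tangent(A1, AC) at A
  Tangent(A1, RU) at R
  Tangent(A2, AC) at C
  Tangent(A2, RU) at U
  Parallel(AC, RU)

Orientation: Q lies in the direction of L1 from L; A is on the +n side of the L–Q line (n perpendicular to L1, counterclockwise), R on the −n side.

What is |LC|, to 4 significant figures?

41.72

The slot axis is L1's direction at 44.8°, so u = (cos 44.8°, sin 44.8°) = (0.7096, 0.7046) and n = (−sin 44.8°, cos 44.8°) = (-0.7046, 0.7096). L is at the origin and Q lies 39.8 along u from L, so Q = 39.8·u = (28.24, 28.04). Tangency of A1 to both parallel lines with radius 12.5 puts A and R at L ± 12.5·n: A = (-8.808, 8.870), R = (8.808, -8.870). Equal radii place C and U the same way about Q: C = Q + 12.5·n = (19.43, 36.91), U = Q − 12.5·n = (37.05, 19.17). Then |LC| = |C − L| = 41.72.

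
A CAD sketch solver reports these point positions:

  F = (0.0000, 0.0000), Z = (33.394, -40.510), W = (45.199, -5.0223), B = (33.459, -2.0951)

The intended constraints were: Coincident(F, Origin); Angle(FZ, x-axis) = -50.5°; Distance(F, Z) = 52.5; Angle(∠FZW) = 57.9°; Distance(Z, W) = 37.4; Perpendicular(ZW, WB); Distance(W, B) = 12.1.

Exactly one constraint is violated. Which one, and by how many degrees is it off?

Perpendicular(ZW, WB) — off by 4.40°.

F = (0.00, 0.00) ✓; FZ at -50.50° ✓; |FZ| = 52.50 ✓; ∠FZW = 57.90° ✓; |ZW| = 37.40 ✓; ∠(ZW, WB) = 94.40° ✗; |WB| = 12.10 ✓.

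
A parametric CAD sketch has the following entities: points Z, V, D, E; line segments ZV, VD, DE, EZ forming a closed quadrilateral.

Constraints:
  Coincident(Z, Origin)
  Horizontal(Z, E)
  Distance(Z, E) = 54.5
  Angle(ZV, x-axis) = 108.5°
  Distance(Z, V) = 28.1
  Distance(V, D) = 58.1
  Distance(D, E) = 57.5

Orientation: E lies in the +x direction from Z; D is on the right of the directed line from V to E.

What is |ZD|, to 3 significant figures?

30.2

Checks: |ZE| = 54.50 ✓; |ZV| = 28.10 ✓; |VD| = 58.10 ✓; |DE| = 57.50 ✓.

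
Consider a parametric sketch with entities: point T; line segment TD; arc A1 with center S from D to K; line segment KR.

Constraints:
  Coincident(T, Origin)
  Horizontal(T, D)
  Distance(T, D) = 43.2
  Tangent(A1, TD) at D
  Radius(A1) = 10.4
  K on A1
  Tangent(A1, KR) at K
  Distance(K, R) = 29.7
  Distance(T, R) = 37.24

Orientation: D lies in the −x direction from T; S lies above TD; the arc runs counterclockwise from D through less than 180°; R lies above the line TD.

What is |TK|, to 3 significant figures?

34.5

T is at the origin; T and D share the same y with |TD| = 43.2 and D on the −x side, so D = (-43.2, 0.00). The tangent condition forces SD to be normal to TD, so S = D + (0, 10.4) = (-43.2, 10.4). Since SK ⟂ KR (tangency), |SR| = √(10.4² + 29.7²) = 31.5 regardless of where K sits on A1. So R lies on both circle(T, 37.24) and circle(S, 31.5); the above-TD intersection is R = (-19.9, 31.5). K is the foot of the tangent from R: K = (-34.1, 5.42).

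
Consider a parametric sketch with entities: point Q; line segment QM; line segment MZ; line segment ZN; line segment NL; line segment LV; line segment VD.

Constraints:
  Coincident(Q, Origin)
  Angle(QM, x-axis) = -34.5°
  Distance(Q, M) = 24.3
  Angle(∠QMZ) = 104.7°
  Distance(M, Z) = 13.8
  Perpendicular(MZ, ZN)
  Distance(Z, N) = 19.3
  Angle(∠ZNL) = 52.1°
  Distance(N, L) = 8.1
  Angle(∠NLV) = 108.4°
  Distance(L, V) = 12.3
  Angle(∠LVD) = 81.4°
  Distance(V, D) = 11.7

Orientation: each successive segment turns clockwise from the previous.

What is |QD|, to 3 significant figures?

31.9

Q is at the origin; QM runs at -34.5° with length 24.3, so M = (20.0, -13.8). ∠QMZ = 104.7° gives MZ at -110° from the x-axis; with |MZ| = 13.8, Z = (15.4, -26.7). MZ ⟂ ZN, so ZN runs at 160°; with |ZN| = 19.3, N = (-2.81, -20.2). ∠ZNL = 52.1° gives NL at 32.3° from the x-axis; with |NL| = 8.1, L = (4.04, -15.9). ∠NLV = 108.4° gives LV at -39.3° from the x-axis; with |LV| = 12.3, V = (13.6, -23.7). ∠LVD = 81.4° gives VD at -138° from the x-axis; with |VD| = 11.7, D = (4.88, -31.5). Then |QD| = |D − Q| = 31.9.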